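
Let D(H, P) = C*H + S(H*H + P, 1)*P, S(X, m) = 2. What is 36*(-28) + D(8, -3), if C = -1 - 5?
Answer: -1062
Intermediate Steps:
C = -6
D(H, P) = -6*H + 2*P
36*(-28) + D(8, -3) = 36*(-28) + (-6*8 + 2*(-3)) = -1008 + (-48 - 6) = -1008 - 54 = -1062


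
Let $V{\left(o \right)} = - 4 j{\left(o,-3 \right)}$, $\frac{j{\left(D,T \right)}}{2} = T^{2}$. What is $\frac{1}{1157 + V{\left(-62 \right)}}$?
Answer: $\frac{1}{1085} \approx 0.00092166$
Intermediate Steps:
$j{\left(D,T \right)} = 2 T^{2}$
$V{\left(o \right)} = -72$ ($V{\left(o \right)} = - 4 \cdot 2 \left(-3\right)^{2} = - 4 \cdot 2 \cdot 9 = \left(-4\right) 18 = -72$)
$\frac{1}{1157 + V{\left(-62 \right)}} = \frac{1}{1157 - 72} = \frac{1}{1085}$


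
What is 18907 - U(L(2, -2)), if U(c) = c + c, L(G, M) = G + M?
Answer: 18907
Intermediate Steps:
U(c) = 2*c
18907 - U(L(2, -2)) = 18907 - 2*(2 - 2) = 18907 - 2*0 = 18907 - 1*0 = 18907 + 0 = 18907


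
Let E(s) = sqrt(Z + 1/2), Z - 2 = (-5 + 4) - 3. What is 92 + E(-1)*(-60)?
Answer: 92 - 30*I*sqrt(6) ≈ 92.0 - 73.485*I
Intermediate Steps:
Z = -2 (Z = 2 + ((-5 + 4) - 3) = 2 + (-1 - 3) = 2 - 4 = -2)
E(s) = I*sqrt(6)/2 (E(s) = sqrt(-2 + 1/2) = sqrt(-3/2) = I*sqrt(6)/2)
92 + E(-1)*(-60) = 92 + (I*sqrt(6)/2)*(-60) = 92 - 30*I*sqrt(6)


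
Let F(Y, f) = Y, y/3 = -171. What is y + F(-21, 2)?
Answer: -534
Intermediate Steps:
y = -513 (y = 3*(-171) = -513)
y + F(-21, 2) = -513 - 21 = -534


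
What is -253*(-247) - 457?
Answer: 62034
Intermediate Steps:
-253*(-247) - 457 = 62491 - 457 = 62034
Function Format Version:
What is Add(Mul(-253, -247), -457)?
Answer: 62034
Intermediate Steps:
Add(Mul(-253, -247), -457) = Add(62491, -457) = 62034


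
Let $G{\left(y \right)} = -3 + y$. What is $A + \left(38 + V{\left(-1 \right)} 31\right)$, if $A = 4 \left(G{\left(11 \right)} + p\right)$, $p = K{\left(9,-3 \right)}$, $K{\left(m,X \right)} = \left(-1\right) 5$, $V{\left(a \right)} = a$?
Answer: $19$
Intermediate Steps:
$K{\left(m,X \right)} = -5$
$p = -5$
$A = 12$ ($A = 4 \left(\left(-3 + 11\right) - 5\right) = 4 \left(8 - 5\right) = 4 \cdot 3 = 12$)
$A + \left(38 + V{\left(-1 \right)} 31\right) = 12 + \left(38 - 31\right) = 12 + 7 = 19$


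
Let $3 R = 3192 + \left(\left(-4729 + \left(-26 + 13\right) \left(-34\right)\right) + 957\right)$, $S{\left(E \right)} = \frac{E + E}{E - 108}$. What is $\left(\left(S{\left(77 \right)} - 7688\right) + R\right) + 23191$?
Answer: $\frac{479013}{31} \approx 15452.0$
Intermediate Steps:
$S{\left(E \right)} = \frac{2 E}{-108 + E}$
$R = -46$ ($R = \frac{3192 + \left(\left(-4729 + \left(-26 + 13\right) \left(-34\right)\right) + 957\right)}{3} = \frac{3192 + \left(\left(-4729 - -442\right) + 957\right)}{3} = \frac{3192 + \left(\left(-4729 + 442\right) + 957\right)}{3} = \frac{3192 + \left(-4287 + 957\right)}{3} = \frac{3192 - 3330}{3} = \frac{1}{3} \left(-138\right) = -46$)
$\left(\left(S{\left(77 \right)} - 7688\right) + R\right) + 23191 = \left(\left(2 \cdot 77 \frac{1}{-108 + 77} - 7688\right) - 46\right) + 23191 = \left(\left(2 \cdot 77 \frac{1}{-31} - 7688\right) - 46\right) + 23191 = \left(\left(2 \cdot 77 \left(- \frac{1}{31}\right) - 7688\right) - 46\right) + 23191 = \left(\left(- \frac{154}{31} - 7688\right) - 46\right) + 23191 = \left(- \frac{238482}{31} - 46\right) + 23191 = - \frac{239908}{31} + 23191 = \frac{479013}{31}$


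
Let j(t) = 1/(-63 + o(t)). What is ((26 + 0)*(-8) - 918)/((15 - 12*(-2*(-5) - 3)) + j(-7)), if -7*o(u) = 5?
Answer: 502196/30781 ≈ 16.315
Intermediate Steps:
o(u) = -5/7 (o(u) = -1/7*5 = -5/7)
j(t) = -7/446 (j(t) = 1/(-63 - 5/7) = 1/(-446/7) = -7/446)
((26 + 0)*(-8) - 918)/((15 - 12*(-2*(-5) - 3)) + j(-7)) = ((26 + 0)*(-8) - 918)/((15 - 12*(-2*(-5) - 3)) - 7/446) = (26*(-8) - 918)/((15 - 12*(10 - 3)) - 7/446) = (-208 - 918)/((15 - 12*7) - 7/446) = -1126/((15 - 84) - 7/446) = -1126/(-69 - 7/446) = -1126/(-30781/446) = -1126*(-446/30781) = 502196/30781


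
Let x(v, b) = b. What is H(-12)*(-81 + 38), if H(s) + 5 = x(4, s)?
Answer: 731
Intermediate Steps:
H(s) = -5 + s
H(-12)*(-81 + 38) = (-5 - 12)*(-81 + 38) = -17*(-43) = 731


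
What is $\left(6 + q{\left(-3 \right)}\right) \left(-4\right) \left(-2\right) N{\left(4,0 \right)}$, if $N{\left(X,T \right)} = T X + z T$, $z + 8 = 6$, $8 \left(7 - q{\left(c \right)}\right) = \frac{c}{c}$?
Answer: $0$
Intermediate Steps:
$q{\left(c \right)} = \frac{55}{8}$ ($q{\left(c \right)} = 7 - \frac{c \frac{1}{c}}{8} = 7 - \frac{1}{8} = \frac{55}{8}$)
$z = -2$ ($z = -8 + 6 = -2$)
$N{\left(X,T \right)} = - 2 T + T X$ ($N{\left(X,T \right)} = T X - 2 T = - 2 T + T X$)
$\left(6 + q{\left(-3 \right)}\right) \left(-4\right) \left(-2\right) N{\left(4,0 \right)} = \left(6 + \frac{55}{8}\right) \left(-4\right) \left(-2\right) 0 \left(-2 + 4\right) = \frac{103}{8} \left(-4\right) \left(-2\right) 0 \cdot 2 = \left(- \frac{103}{2}\right) \left(-2\right) 0 = 103 \cdot 0 = 0$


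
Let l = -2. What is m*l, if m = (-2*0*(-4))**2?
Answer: 0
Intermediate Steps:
m = 0 (m = (0*(-4))**2 = 0**2 = 0)
m*l = 0*(-2) = 0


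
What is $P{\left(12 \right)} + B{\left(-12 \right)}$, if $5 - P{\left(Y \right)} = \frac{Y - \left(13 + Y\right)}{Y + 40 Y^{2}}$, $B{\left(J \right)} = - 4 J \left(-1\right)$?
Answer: $- \frac{19091}{444} \approx -42.998$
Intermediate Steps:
$B{\left(J \right)} = 4 J$
$P{\left(Y \right)} = 5 + \frac{13}{Y + 40 Y^{2}}$ ($P{\left(Y \right)} = 5 - \frac{Y - \left(13 + Y\right)}{Y + 40 Y^{2}} = 5 - - \frac{13}{Y + 40 Y^{2}} = 5 + \frac{13}{Y + 40 Y^{2}}$)
$P{\left(12 \right)} + B{\left(-12 \right)} = \frac{13 + 5 \cdot 12 + 200 \cdot 12^{2}}{12 \left(1 + 40 \cdot 12\right)} + 4 \left(-12\right) = \frac{13 + 60 + 200 \cdot 144}{12 \left(1 + 480\right)} - 48 = \frac{13 + 60 + 28800}{12 \cdot 481} - 48 = \frac{1}{12} \cdot \frac{1}{481} \cdot 28873 - 48 = \frac{2221}{444} - 48 = - \frac{19091}{444}$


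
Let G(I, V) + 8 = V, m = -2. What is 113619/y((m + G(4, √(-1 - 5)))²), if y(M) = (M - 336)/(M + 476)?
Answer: 568095*(2*√6 + 57*I)/(-121*I + 10*√6) ≈ -2.5261e+5 + 74138.0*I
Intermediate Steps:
G(I, V) = -8 + V
y(M) = (-336 + M)/(476 + M)
113619/y((m + G(4, √(-1 - 5)))²) = 113619/(((-336 + (-2 + (-8 + √(-1 - 5)))²)/(476 + (-2 + (-8 + √(-1 - 5)))²))) = 113619/(((-336 + (-2 + (-8 + √(-6)))²)/(476 + (-2 + (-8 + √(-6)))²))) = 113619/(((-336 + (-2 + (-8 + I*√6))²)/(476 + (-2 + (-8 + I*√6))²))) = 113619/(((-336 + (-10 + I*√6)²)/(476 + (-10 + I*√6)²))) = 113619*((476 + (-10 + I*√6)²)/(-336 + (-10 + I*√6)²)) = 113619*(476 + (-10 + I*√6)²)/(-336 + (-10 + I*√6)²)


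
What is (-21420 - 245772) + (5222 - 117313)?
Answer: -379283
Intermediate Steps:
(-21420 - 245772) + (5222 - 117313) = -267192 - 112091 = -379283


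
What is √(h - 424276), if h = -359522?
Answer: I*√783798 ≈ 885.32*I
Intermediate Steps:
√(h - 424276) = √(-359522 - 424276) = √(-783798) = I*√783798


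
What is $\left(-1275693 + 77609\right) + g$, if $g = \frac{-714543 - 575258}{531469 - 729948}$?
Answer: $- \frac{237793224435}{198479} \approx -1.1981 \cdot 10^{6}$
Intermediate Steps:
$g = \frac{1289801}{198479}$ ($g = - \frac{1289801}{-198479} = \left(-1289801\right) \left(- \frac{1}{198479}\right) = \frac{1289801}{198479} \approx 6.4984$)
$\left(-1275693 + 77609\right) + g = \left(-1275693 + 77609\right) + \frac{1289801}{198479} = -1198084 + \frac{1289801}{198479} = - \frac{237793224435}{198479}$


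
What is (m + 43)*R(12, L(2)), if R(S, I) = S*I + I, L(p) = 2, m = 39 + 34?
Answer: 3016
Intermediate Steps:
m = 73
R(S, I) = I + I*S (R(S, I) = I*S + I = I + I*S)
(m + 43)*R(12, L(2)) = (73 + 43)*(2*(1 + 12)) = 116*(2*13) = 116*26 = 3016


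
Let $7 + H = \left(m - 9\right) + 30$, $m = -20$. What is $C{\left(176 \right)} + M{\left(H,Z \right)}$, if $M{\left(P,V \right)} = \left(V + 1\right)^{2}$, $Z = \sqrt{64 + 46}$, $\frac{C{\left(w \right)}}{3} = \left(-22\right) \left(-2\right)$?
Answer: $243 + 2 \sqrt{110} \approx 263.98$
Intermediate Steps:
$C{\left(w \right)} = 132$ ($C{\left(w \right)} = 3 \left(\left(-22\right) \left(-2\right)\right) = 3 \cdot 44 = 132$)
$Z = \sqrt{110} \approx 10.488$
$H = -6$ ($H = -7 + \left(\left(-20 - 9\right) + 30\right) = -7 + \left(-29 + 30\right) = -7 + 1 = -6$)
$M{\left(P,V \right)} = \left(1 + V\right)^{2}$
$C{\left(176 \right)} + M{\left(H,Z \right)} = 132 + \left(1 + \sqrt{110}\right)^{2}$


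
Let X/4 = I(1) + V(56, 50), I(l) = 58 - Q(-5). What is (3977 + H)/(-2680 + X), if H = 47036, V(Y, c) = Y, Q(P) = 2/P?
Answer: -255065/11112 ≈ -22.954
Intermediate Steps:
I(l) = 292/5 (I(l) = 58 - 2/(-5) = 58 - 2*(-1)/5 = 58 - 1*(-⅖) = 58 + ⅖ = 292/5)
X = 2288/5 (X = 4*(292/5 + 56) = 4*(572/5) = 2288/5 ≈ 457.60)
(3977 + H)/(-2680 + X) = (3977 + 47036)/(-2680 + 2288/5) = 51013/(-11112/5) = 51013*(-5/11112) = -255065/11112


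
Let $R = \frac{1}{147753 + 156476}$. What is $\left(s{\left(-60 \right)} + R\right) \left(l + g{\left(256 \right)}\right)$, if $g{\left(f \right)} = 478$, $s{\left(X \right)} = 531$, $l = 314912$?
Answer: $\frac{50949866784000}{304229} \approx 1.6747 \cdot 10^{8}$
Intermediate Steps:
$R = \frac{1}{304229} \approx 3.287 \cdot 10^{-6}$
$\left(s{\left(-60 \right)} + R\right) \left(l + g{\left(256 \right)}\right) = \left(531 + \frac{1}{304229}\right) \left(314912 + 478\right) = \frac{161545600}{304229} \cdot 315390 = \frac{50949866784000}{304229}$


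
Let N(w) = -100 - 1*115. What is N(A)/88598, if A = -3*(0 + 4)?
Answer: -215/88598 ≈ -0.0024267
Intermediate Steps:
A = -12 (A = -3*4 = -12)
N(w) = -215 (N(w) = -100 - 115 = -215)
N(A)/88598 = -215/88598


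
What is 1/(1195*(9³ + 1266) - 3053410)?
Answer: -1/669385 ≈ -1.4939e-6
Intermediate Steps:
1/(1195*(9³ + 1266) - 3053410) = 1/(1195*(729 + 1266) - 3053410) = 1/(1195*1995 - 3053410) = 1/(2384025 - 3053410) = 1/(-669385) = -1/669385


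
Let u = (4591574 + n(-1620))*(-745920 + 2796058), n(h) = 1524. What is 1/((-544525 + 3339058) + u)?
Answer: 1/9416487542057 ≈ 1.0620e-13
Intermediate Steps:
u = 9416484747524 (u = (4591574 + 1524)*(-745920 + 2796058) = 4593098*2050138 = 9416484747524)
1/((-544525 + 3339058) + u) = 1/((-544525 + 3339058) + 9416484747524) = 1/(2794533 + 9416484747524) = 1/9416487542057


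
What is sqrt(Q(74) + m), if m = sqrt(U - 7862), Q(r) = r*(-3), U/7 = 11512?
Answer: sqrt(-222 + sqrt(72722)) ≈ 6.9044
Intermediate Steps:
U = 80584 (U = 7*11512 = 80584)
Q(r) = -3*r
m = sqrt(72722) (m = sqrt(80584 - 7862) = sqrt(72722) ≈ 269.67)
sqrt(Q(74) + m) = sqrt(-3*74 + sqrt(72722)) = sqrt(-222 + sqrt(72722))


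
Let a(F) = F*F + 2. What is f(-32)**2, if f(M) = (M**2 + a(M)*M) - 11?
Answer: 1012448761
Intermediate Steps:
a(F) = 2 + F**2 (a(F) = F**2 + 2 = 2 + F**2)
f(M) = -11 + M**2 + M*(2 + M**2) (f(M) = (M**2 + (2 + M**2)*M) - 11 = (M**2 + M*(2 + M**2)) - 11 = -11 + M**2 + M*(2 + M**2))
f(-32)**2 = (-11 + (-32)**2 - 32*(2 + (-32)**2))**2 = (-11 + 1024 - 32*(2 + 1024))**2 = (-11 + 1024 - 32*1026)**2 = (-11 + 1024 - 32832)**2 = (-31819)**2 = 1012448761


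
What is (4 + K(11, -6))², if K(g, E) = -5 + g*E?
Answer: 4489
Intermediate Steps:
K(g, E) = -5 + E*g
(4 + K(11, -6))² = (4 + (-5 - 6*11))² = (4 + (-5 - 66))² = (4 - 71)² = (-67)² = 4489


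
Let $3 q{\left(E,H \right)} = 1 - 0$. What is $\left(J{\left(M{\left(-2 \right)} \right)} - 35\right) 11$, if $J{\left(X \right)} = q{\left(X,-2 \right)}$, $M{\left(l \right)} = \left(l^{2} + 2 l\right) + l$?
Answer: $- \frac{1144}{3} \approx -381.33$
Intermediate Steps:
$M{\left(l \right)} = l^{2} + 3 l$
$q{\left(E,H \right)} = \frac{1}{3}$ ($q{\left(E,H \right)} = \frac{1 - 0}{3} = \frac{1 + 0}{3} = \frac{1}{3} \cdot 1 = \frac{1}{3}$)
$J{\left(X \right)} = \frac{1}{3}$
$\left(J{\left(M{\left(-2 \right)} \right)} - 35\right) 11 = \left(\frac{1}{3} - 35\right) 11 = \left(- \frac{104}{3}\right) 11 = - \frac{1144}{3}$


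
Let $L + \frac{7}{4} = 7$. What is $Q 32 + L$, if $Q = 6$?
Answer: $\frac{789}{4} \approx 197.25$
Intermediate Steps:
$L = \frac{21}{4}$ ($L = - \frac{7}{4} + 7 = \frac{21}{4} \approx 5.25$)
$Q 32 + L = 6 \cdot 32 + \frac{21}{4} = 192 + \frac{21}{4} = \frac{789}{4}$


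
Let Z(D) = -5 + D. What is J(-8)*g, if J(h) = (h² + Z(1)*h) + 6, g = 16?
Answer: 1632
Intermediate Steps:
J(h) = 6 + h² - 4*h (J(h) = (h² + (-5 + 1)*h) + 6 = (h² - 4*h) + 6 = 6 + h² - 4*h)
J(-8)*g = (6 + (-8)² - 4*(-8))*16 = (6 + 64 + 32)*16 = 102*16 = 1632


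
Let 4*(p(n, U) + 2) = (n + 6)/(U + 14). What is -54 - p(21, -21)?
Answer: -1429/28 ≈ -51.036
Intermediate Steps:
p(n, U) = -2 + (6 + n)/(4*(14 + U)) (p(n, U) = -2 + ((n + 6)/(U + 14))/4 = -2 + ((6 + n)/(14 + U))/4 = -2 + (6 + n)/(4*(14 + U)))
-54 - p(21, -21) = -54 - (-106 + 21 - 8*(-21))/(4*(14 - 21)) = -54 - (-106 + 21 + 168)/(4*(-7)) = -54 - (-1)*83/(4*7) = -54 - 1*(-83/28) = -54 + 83/28 = -1429/28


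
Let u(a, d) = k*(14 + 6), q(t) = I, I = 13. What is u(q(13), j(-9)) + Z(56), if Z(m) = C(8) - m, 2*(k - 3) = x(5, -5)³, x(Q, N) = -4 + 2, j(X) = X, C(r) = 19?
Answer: -57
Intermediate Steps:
x(Q, N) = -2
k = -1 (k = 3 + (½)*(-2)³ = 3 + (½)*(-8) = 3 - 4 = -1)
q(t) = 13
Z(m) = 19 - m
u(a, d) = -20 (u(a, d) = -(14 + 6) = -1*20 = -20)
u(q(13), j(-9)) + Z(56) = -20 + (19 - 1*56) = -20 + (19 - 56) = -20 - 37 = -57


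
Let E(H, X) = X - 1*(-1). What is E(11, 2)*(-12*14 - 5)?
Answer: -519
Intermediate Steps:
E(H, X) = 1 + X (E(H, X) = X + 1 = 1 + X)
E(11, 2)*(-12*14 - 5) = (1 + 2)*(-12*14 - 5) = 3*(-168 - 5) = 3*(-173) = -519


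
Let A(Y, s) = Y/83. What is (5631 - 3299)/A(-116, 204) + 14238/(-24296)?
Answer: -588036023/352292 ≈ -1669.2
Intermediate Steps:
A(Y, s) = Y/83 (A(Y, s) = Y*(1/83) = Y/83)
(5631 - 3299)/A(-116, 204) + 14238/(-24296) = (5631 - 3299)/(((1/83)*(-116))) + 14238/(-24296) = 2332/(-116/83) + 14238*(-1/24296) = 2332*(-83/116) - 7119/12148 = -48389/29 - 7119/12148 = -588036023/352292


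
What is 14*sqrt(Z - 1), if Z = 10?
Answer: 42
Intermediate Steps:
14*sqrt(Z - 1) = 14*sqrt(10 - 1) = 14*sqrt(9) = 14*3 = 42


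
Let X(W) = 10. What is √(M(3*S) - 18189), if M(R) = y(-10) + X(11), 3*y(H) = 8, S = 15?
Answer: I*√163587/3 ≈ 134.82*I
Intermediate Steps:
y(H) = 8/3 (y(H) = (⅓)*8 = 8/3)
M(R) = 38/3 (M(R) = 8/3 + 10 = 38/3)
√(M(3*S) - 18189) = √(38/3 - 18189) = √(-54529/3) = I*√163587/3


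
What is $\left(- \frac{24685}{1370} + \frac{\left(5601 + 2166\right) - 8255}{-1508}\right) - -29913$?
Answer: $\frac{3088125253}{103298} \approx 29895.0$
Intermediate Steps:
$\left(- \frac{24685}{1370} + \frac{\left(5601 + 2166\right) - 8255}{-1508}\right) - -29913 = \left(\left(-24685\right) \frac{1}{1370} + \left(7767 - 8255\right) \left(- \frac{1}{1508}\right)\right) + 29913 = \left(- \frac{4937}{274} - - \frac{122}{377}\right) + 29913 = \left(- \frac{4937}{274} + \frac{122}{377}\right) + 29913 = - \frac{1827821}{103298} + 29913 = \frac{3088125253}{103298}$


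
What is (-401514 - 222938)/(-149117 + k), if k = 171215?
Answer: -312226/11049 ≈ -28.258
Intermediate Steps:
(-401514 - 222938)/(-149117 + k) = (-401514 - 222938)/(-149117 + 171215) = -624452/22098 = -624452*1/22098 = -312226/11049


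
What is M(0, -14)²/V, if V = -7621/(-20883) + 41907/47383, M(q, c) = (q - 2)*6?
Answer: 35621970804/309062431 ≈ 115.26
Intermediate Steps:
M(q, c) = -12 + 6*q (M(q, c) = (-2 + q)*6 = -12 + 6*q)
V = 1236249724/989499189 (V = -7621*(-1/20883) + 41907*(1/47383) = 7621/20883 + 41907/47383 = 1236249724/989499189 ≈ 1.2494)
M(0, -14)²/V = (-12 + 6*0)²/(1236249724/989499189) = (-12 + 0)²*(989499189/1236249724) = (-12)²*(989499189/1236249724) = 144*(989499189/1236249724) = 35621970804/309062431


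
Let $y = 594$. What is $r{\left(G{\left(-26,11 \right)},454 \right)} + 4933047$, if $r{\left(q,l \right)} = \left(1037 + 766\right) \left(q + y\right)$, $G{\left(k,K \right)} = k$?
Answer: $5957151$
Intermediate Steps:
$r{\left(q,l \right)} = 1070982 + 1803 q$ ($r{\left(q,l \right)} = \left(1037 + 766\right) \left(q + 594\right) = 1803 \left(594 + q\right) = 1070982 + 1803 q$)
$r{\left(G{\left(-26,11 \right)},454 \right)} + 4933047 = \left(1070982 + 1803 \left(-26\right)\right) + 4933047 = \left(1070982 - 46878\right) + 4933047 = 1024104 + 4933047 = 5957151$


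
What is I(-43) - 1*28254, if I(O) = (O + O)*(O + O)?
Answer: -20858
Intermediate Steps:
I(O) = 4*O**2 (I(O) = (2*O)*(2*O) = 4*O**2)
I(-43) - 1*28254 = 4*(-43)**2 - 1*28254 = 4*1849 - 28254 = 7396 - 28254 = -20858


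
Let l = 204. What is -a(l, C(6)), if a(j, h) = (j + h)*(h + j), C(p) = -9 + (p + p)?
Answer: -42849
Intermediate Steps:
C(p) = -9 + 2*p
a(j, h) = (h + j)² (a(j, h) = (h + j)*(h + j) = (h + j)²)
-a(l, C(6)) = -((-9 + 2*6) + 204)² = -((-9 + 12) + 204)² = -(3 + 204)² = -1*207² = -1*42849 = -42849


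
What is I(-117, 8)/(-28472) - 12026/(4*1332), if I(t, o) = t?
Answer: -10680653/4740588 ≈ -2.2530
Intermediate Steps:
I(-117, 8)/(-28472) - 12026/(4*1332) = -117/(-28472) - 12026/(4*1332) = -117*(-1/28472) - 12026/5328 = 117/28472 - 12026*1/5328 = 117/28472 - 6013/2664 = -10680653/4740588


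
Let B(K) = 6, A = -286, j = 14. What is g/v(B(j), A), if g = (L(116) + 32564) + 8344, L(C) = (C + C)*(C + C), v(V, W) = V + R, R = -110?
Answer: -23683/26 ≈ -910.88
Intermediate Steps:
v(V, W) = -110 + V (v(V, W) = V - 110 = -110 + V)
L(C) = 4*C**2 (L(C) = (2*C)*(2*C) = 4*C**2)
g = 94732 (g = (4*116**2 + 32564) + 8344 = (4*13456 + 32564) + 8344 = (53824 + 32564) + 8344 = 86388 + 8344 = 94732)
g/v(B(j), A) = 94732/(-110 + 6) = 94732/(-104) = 94732*(-1/104) = -23683/26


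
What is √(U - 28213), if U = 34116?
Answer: √5903 ≈ 76.831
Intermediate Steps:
√(U - 28213) = √(34116 - 28213) = √5903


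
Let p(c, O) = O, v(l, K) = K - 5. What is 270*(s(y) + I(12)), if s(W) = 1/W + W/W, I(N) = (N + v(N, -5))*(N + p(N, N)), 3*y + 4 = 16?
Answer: 26595/2 ≈ 13298.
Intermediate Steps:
v(l, K) = -5 + K
y = 4 (y = -4/3 + (⅓)*16 = -4/3 + 16/3 = 4)
I(N) = 2*N*(-10 + N) (I(N) = (N + (-5 - 5))*(N + N) = (N - 10)*(2*N) = (-10 + N)*(2*N) = 2*N*(-10 + N))
s(W) = 1 + 1/W (s(W) = 1/W + 1 = 1 + 1/W)
270*(s(y) + I(12)) = 270*((1 + 4)/4 + 2*12*(-10 + 12)) = 270*((¼)*5 + 2*12*2) = 270*(5/4 + 48) = 270*(197/4) = 26595/2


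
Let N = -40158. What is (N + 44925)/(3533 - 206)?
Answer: 1589/1109 ≈ 1.4328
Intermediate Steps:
(N + 44925)/(3533 - 206) = (-40158 + 44925)/(3533 - 206) = 4767/3327 = 4767*(1/3327) = 1589/1109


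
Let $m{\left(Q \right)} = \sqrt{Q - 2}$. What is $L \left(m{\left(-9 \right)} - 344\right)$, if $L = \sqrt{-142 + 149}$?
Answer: $\sqrt{7} \left(-344 + i \sqrt{11}\right) \approx -910.14 + 8.775 i$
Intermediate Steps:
$L = \sqrt{7} \approx 2.6458$
$m{\left(Q \right)} = \sqrt{-2 + Q}$
$L \left(m{\left(-9 \right)} - 344\right) = \sqrt{7} \left(\sqrt{-2 - 9} - 344\right) = \sqrt{7} \left(\sqrt{-11} - 344\right) = \sqrt{7} \left(i \sqrt{11} - 344\right) = \sqrt{7} \left(-344 + i \sqrt{11}\right)$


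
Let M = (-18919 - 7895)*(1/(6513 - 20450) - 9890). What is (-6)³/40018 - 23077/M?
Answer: -405599000123413/73952452991890506 ≈ -0.0054846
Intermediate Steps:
M = 3695959467834/13937 (M = -26814*(1/(-13937) - 9890) = -26814*(-1/13937 - 9890) = -26814*(-137836931/13937) = 3695959467834/13937 ≈ 2.6519e+8)
(-6)³/40018 - 23077/M = (-6)³/40018 - 23077/3695959467834/13937 = -216*1/40018 - 23077*13937/3695959467834 = -108/20009 - 321624149/3695959467834 = -405599000123413/73952452991890506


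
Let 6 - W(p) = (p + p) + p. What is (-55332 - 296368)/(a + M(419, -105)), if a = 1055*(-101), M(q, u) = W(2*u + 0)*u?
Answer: 70340/34667 ≈ 2.0290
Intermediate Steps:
W(p) = 6 - 3*p (W(p) = 6 - ((p + p) + p) = 6 - (2*p + p) = 6 - 3*p)
M(q, u) = u*(6 - 6*u) (M(q, u) = (6 - 3*(2*u + 0))*u = (6 - 6*u)*u = u*(6 - 6*u))
a = -106555
(-55332 - 296368)/(a + M(419, -105)) = (-55332 - 296368)/(-106555 + 6*(-105)*(1 - 1*(-105))) = -351700/(-106555 + 6*(-105)*(1 + 105)) = -351700/(-106555 + 6*(-105)*106) = -351700/(-106555 - 66780) = -351700/(-173335) = -351700*(-1/173335) = 70340/34667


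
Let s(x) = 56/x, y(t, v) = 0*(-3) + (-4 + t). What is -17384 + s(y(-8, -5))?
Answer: -52166/3 ≈ -17389.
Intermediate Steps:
y(t, v) = -4 + t (y(t, v) = 0 + (-4 + t) = -4 + t)
-17384 + s(y(-8, -5)) = -17384 + 56/(-4 - 8) = -17384 + 56/(-12) = -17384 + 56*(-1/12) = -17384 - 14/3 = -52166/3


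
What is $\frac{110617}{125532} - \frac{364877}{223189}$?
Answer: $- \frac{21115241951}{28017361548} \approx -0.75365$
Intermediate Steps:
$\frac{110617}{125532} - \frac{364877}{223189} = - \frac{21115241951}{28017361548}$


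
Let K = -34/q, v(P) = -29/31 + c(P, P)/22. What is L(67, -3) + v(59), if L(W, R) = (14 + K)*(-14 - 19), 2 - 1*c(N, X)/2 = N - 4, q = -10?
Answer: -988821/1705 ≈ -579.95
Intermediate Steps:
c(N, X) = 12 - 2*N (c(N, X) = 4 - 2*(N - 4) = 4 - 2*(-4 + N) = 4 + (8 - 2*N) = 12 - 2*N)
v(P) = -133/341 - P/11 (v(P) = -29/31 + (12 - 2*P)/22 = -29*1/31 + (12 - 2*P)*(1/22) = -29/31 + (6/11 - P/11) = -133/341 - P/11)
K = 17/5 (K = -34/(-10) = -34*(-1/10) = 17/5 ≈ 3.4000)
L(W, R) = -2871/5 (L(W, R) = (14 + 17/5)*(-14 - 19) = (87/5)*(-33) = -2871/5)
L(67, -3) + v(59) = -2871/5 + (-133/341 - 1/11*59) = -2871/5 + (-133/341 - 59/11) = -2871/5 - 1962/341 = -988821/1705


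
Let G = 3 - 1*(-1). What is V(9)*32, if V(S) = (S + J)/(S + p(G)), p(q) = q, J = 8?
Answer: 544/13 ≈ 41.846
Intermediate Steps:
G = 4 (G = 3 + 1 = 4)
V(S) = (8 + S)/(4 + S) (V(S) = (S + 8)/(S + 4) = (8 + S)/(4 + S))
V(9)*32 = ((8 + 9)/(4 + 9))*32 = (17/13)*32 = 544/13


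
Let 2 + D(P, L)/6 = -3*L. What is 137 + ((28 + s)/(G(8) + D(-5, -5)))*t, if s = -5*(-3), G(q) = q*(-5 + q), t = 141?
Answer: 6679/34 ≈ 196.44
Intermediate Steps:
D(P, L) = -12 - 18*L (D(P, L) = -12 + 6*(-3*L) = -12 - 18*L)
s = 15
137 + ((28 + s)/(G(8) + D(-5, -5)))*t = 137 + ((28 + 15)/(8*(-5 + 8) + (-12 - 18*(-5))))*141 = 137 + (43/(8*3 + (-12 + 90)))*141 = 137 + (43/(24 + 78))*141 = 137 + (43/102)*141 = 137 + 2021/34 = 6679/34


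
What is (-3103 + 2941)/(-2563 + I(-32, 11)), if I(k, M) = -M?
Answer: 9/143 ≈ 0.062937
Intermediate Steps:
(-3103 + 2941)/(-2563 + I(-32, 11)) = (-3103 + 2941)/(-2563 - 1*11) = -162/(-2563 - 11) = -162/(-2574) = -162*(-1/2574) = 9/143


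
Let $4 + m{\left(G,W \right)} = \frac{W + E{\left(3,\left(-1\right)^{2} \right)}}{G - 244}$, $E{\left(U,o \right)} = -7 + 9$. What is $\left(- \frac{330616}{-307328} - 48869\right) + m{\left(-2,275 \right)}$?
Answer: $- \frac{230933373059}{4725168} \approx -48873.0$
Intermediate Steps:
$E{\left(U,o \right)} = 2$
$m{\left(G,W \right)} = -4 + \frac{2 + W}{-244 + G}$ ($m{\left(G,W \right)} = -4 + \frac{W + 2}{G - 244} = -4 + \frac{2 + W}{-244 + G}$)
$\left(- \frac{330616}{-307328} - 48869\right) + m{\left(-2,275 \right)} = \left(- \frac{330616}{-307328} - 48869\right) + \frac{978 + 275 - -8}{-244 - 2} = \left(\left(-330616\right) \left(- \frac{1}{307328}\right) - 48869\right) + \frac{978 + 275 + 8}{-246} = \left(\frac{41327}{38416} - 48869\right) - \frac{1261}{246} = - \frac{1877310177}{38416} - \frac{1261}{246} = - \frac{230933373059}{4725168}$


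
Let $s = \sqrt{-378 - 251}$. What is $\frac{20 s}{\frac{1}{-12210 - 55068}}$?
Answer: $- 1345560 i \sqrt{629} \approx - 3.3746 \cdot 10^{7} i$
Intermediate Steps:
$s = i \sqrt{629}$ ($s = \sqrt{-629} = i \sqrt{629} \approx 25.08 i$)
$\frac{20 s}{\frac{1}{-12210 - 55068}} = \frac{20 i \sqrt{629}}{\frac{1}{-12210 - 55068}} = \frac{20 i \sqrt{629}}{\frac{1}{-67278}} = \frac{20 i \sqrt{629}}{- \frac{1}{67278}} = 20 i \sqrt{629} \left(-67278\right) = - 1345560 i \sqrt{629}$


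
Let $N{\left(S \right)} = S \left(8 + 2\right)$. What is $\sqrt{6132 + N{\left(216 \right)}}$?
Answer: $2 \sqrt{2073} \approx 91.06$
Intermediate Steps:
$N{\left(S \right)} = 10 S$ ($N{\left(S \right)} = S 10 = 10 S$)
$\sqrt{6132 + N{\left(216 \right)}} = \sqrt{6132 + 10 \cdot 216} = \sqrt{6132 + 2160} = \sqrt{8292} = 2 \sqrt{2073}$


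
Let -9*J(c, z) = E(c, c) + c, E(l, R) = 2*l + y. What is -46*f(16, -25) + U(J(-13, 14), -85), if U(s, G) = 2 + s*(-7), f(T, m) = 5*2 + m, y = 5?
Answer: 5990/9 ≈ 665.56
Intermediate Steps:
E(l, R) = 5 + 2*l (E(l, R) = 2*l + 5 = 5 + 2*l)
J(c, z) = -5/9 - c/3 (J(c, z) = -((5 + 2*c) + c)/9 = -(5 + 3*c)/9 = -5/9 - c/3)
f(T, m) = 10 + m
U(s, G) = 2 - 7*s
-46*f(16, -25) + U(J(-13, 14), -85) = -46*(10 - 25) + (2 - 7*(-5/9 - ⅓*(-13))) = -46*(-15) + (2 - 7*(-5/9 + 13/3)) = 690 + (2 - 7*34/9) = 690 + (2 - 238/9) = 690 - 220/9 = 5990/9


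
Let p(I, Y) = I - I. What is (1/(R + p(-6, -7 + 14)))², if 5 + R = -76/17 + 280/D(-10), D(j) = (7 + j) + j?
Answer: 48841/46963609 ≈ 0.0010400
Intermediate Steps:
D(j) = 7 + 2*j
R = -6853/221 (R = -5 + (-76/17 + 280/(7 + 2*(-10))) = -5 + (-76*1/17 + 280/(7 - 20)) = -5 + (-76/17 + 280/(-13)) = -5 + (-76/17 + 280*(-1/13)) = -5 + (-76/17 - 280/13) = -5 - 5748/221 = -6853/221 ≈ -31.009)
p(I, Y) = 0
(1/(R + p(-6, -7 + 14)))² = (1/(-6853/221 + 0))² = (1/(-6853/221))² = (-221/6853)² = 48841/46963609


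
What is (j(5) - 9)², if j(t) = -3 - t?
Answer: 289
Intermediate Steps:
(j(5) - 9)² = ((-3 - 1*5) - 9)² = ((-3 - 5) - 9)² = (-8 - 9)² = (-17)² = 289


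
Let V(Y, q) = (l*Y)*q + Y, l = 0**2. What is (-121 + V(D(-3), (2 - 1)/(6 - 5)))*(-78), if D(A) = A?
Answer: 9672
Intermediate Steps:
l = 0
V(Y, q) = Y (V(Y, q) = (0*Y)*q + Y = 0*q + Y = 0 + Y = Y)
(-121 + V(D(-3), (2 - 1)/(6 - 5)))*(-78) = (-121 - 3)*(-78) = -124*(-78) = 9672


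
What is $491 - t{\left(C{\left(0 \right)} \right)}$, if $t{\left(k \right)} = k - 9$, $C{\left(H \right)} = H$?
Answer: $500$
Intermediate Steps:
$t{\left(k \right)} = -9 + k$ ($t{\left(k \right)} = k - 9 = -9 + k$)
$491 - t{\left(C{\left(0 \right)} \right)} = 491 - \left(-9 + 0\right) = 491 - -9 = 491 + 9 = 500$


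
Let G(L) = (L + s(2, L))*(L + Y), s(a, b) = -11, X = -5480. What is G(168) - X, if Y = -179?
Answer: 3753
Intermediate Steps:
G(L) = (-179 + L)*(-11 + L) (G(L) = (L - 11)*(L - 179) = (-11 + L)*(-179 + L) = (-179 + L)*(-11 + L))
G(168) - X = (1969 + 168² - 190*168) - 1*(-5480) = (1969 + 28224 - 31920) + 5480 = -1727 + 5480 = 3753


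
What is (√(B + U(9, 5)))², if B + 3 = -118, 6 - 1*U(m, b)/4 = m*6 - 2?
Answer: -305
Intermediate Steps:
U(m, b) = 32 - 24*m (U(m, b) = 24 - 4*(m*6 - 2) = 24 - 4*(6*m - 2) = 24 - 4*(-2 + 6*m) = 24 + (8 - 24*m) = 32 - 24*m)
B = -121 (B = -3 - 118 = -121)
(√(B + U(9, 5)))² = (√(-121 + (32 - 24*9)))² = (√(-121 + (32 - 216)))² = (√(-121 - 184))² = (√(-305))² = (I*√305)² = -305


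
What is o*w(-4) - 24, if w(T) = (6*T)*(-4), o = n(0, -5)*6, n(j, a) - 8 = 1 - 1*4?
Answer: 2856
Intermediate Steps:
n(j, a) = 5 (n(j, a) = 8 + (1 - 1*4) = 8 + (1 - 4) = 8 - 3 = 5)
o = 30 (o = 5*6 = 30)
w(T) = -24*T
o*w(-4) - 24 = 30*(-24*(-4)) - 24 = 30*96 - 24 = 2880 - 24 = 2856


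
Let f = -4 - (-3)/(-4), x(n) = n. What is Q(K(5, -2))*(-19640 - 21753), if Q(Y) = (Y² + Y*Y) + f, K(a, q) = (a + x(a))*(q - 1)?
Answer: -297243133/4 ≈ -7.4311e+7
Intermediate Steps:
f = -19/4 (f = -4 - (-3)*(-1)/4 = -4 - 1*¾ = -4 - ¾ = -19/4 ≈ -4.7500)
K(a, q) = 2*a*(-1 + q) (K(a, q) = (a + a)*(q - 1) = (2*a)*(-1 + q) = 2*a*(-1 + q))
Q(Y) = -19/4 + 2*Y² (Q(Y) = (Y² + Y*Y) - 19/4 = (Y² + Y²) - 19/4 = 2*Y² - 19/4 = -19/4 + 2*Y²)
Q(K(5, -2))*(-19640 - 21753) = (-19/4 + 2*(2*5*(-1 - 2))²)*(-19640 - 21753) = (-19/4 + 2*(2*5*(-3))²)*(-41393) = (-19/4 + 2*(-30)²)*(-41393) = (-19/4 + 2*900)*(-41393) = (-19/4 + 1800)*(-41393) = (7181/4)*(-41393) = -297243133/4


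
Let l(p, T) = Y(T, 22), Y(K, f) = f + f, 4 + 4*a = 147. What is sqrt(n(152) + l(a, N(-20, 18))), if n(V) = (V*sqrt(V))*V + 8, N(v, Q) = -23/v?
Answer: 2*sqrt(13 + 11552*sqrt(38)) ≈ 533.76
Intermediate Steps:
a = 143/4 (a = -1 + (1/4)*147 = -1 + 147/4 = 143/4 ≈ 35.750)
Y(K, f) = 2*f
l(p, T) = 44 (l(p, T) = 2*22 = 44)
n(V) = 8 + V**(5/2) (n(V) = V**(3/2)*V + 8 = V**(5/2) + 8 = 8 + V**(5/2))
sqrt(n(152) + l(a, N(-20, 18))) = sqrt((8 + 152**(5/2)) + 44) = sqrt((8 + 46208*sqrt(38)) + 44) = sqrt(52 + 46208*sqrt(38))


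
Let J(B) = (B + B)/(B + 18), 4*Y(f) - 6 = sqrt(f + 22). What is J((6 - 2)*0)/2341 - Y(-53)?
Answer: -3/2 - I*sqrt(31)/4 ≈ -1.5 - 1.3919*I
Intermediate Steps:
Y(f) = 3/2 + sqrt(22 + f)/4 (Y(f) = 3/2 + sqrt(f + 22)/4 = 3/2 + sqrt(22 + f)/4)
J(B) = 2*B/(18 + B) (J(B) = (2*B)/(18 + B) = 2*B/(18 + B))
J((6 - 2)*0)/2341 - Y(-53) = (2*((6 - 2)*0)/(18 + (6 - 2)*0))/2341 - (3/2 + sqrt(22 - 53)/4) = (2*(4*0)/(18 + 4*0))*(1/2341) - (3/2 + sqrt(-31)/4) = (2*0/(18 + 0))*(1/2341) - (3/2 + (I*sqrt(31))/4) = (2*0/18)*(1/2341) - (3/2 + I*sqrt(31)/4) = (2*0*(1/18))*(1/2341) + (-3/2 - I*sqrt(31)/4) = 0*(1/2341) + (-3/2 - I*sqrt(31)/4) = 0 + (-3/2 - I*sqrt(31)/4) = -3/2 - I*sqrt(31)/4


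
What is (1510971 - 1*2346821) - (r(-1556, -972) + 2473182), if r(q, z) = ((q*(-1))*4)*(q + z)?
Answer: 12425240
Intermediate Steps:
r(q, z) = -4*q*(q + z) (r(q, z) = (-q*4)*(q + z) = (-4*q)*(q + z) = -4*q*(q + z))
(1510971 - 1*2346821) - (r(-1556, -972) + 2473182) = (1510971 - 1*2346821) - (-4*(-1556)*(-1556 - 972) + 2473182) = (1510971 - 2346821) - (-4*(-1556)*(-2528) + 2473182) = -835850 - (-15734272 + 2473182) = -835850 - 1*(-13261090) = -835850 + 13261090 = 12425240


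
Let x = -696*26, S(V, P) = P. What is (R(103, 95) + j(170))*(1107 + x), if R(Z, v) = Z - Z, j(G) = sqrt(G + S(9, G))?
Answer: -33978*sqrt(85) ≈ -3.1326e+5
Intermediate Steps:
j(G) = sqrt(2)*sqrt(G) (j(G) = sqrt(G + G) = sqrt(2*G) = sqrt(2)*sqrt(G))
x = -18096
R(Z, v) = 0
(R(103, 95) + j(170))*(1107 + x) = (0 + sqrt(2)*sqrt(170))*(1107 - 18096) = (0 + 2*sqrt(85))*(-16989) = (2*sqrt(85))*(-16989) = -33978*sqrt(85)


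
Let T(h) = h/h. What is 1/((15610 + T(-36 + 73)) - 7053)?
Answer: 1/8558 ≈ 0.00011685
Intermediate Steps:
T(h) = 1
1/((15610 + T(-36 + 73)) - 7053) = 1/((15610 + 1) - 7053) = 1/(15611 - 7053) = 1/8558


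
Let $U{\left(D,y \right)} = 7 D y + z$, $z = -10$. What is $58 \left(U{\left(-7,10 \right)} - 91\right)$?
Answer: $-34278$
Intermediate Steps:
$U{\left(D,y \right)} = -10 + 7 D y$ ($U{\left(D,y \right)} = 7 D y - 10 = -10 + 7 D y$)
$58 \left(U{\left(-7,10 \right)} - 91\right) = 58 \left(\left(-10 + 7 \left(-7\right) 10\right) - 91\right) = 58 \left(\left(-10 - 490\right) - 91\right) = 58 \left(-500 - 91\right) = 58 \left(-591\right) = -34278$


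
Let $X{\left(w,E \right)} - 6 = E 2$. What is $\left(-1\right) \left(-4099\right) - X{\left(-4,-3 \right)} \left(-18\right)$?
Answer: $4099$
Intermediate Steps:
$X{\left(w,E \right)} = 6 + 2 E$ ($X{\left(w,E \right)} = 6 + E 2 = 6 + 2 E$)
$\left(-1\right) \left(-4099\right) - X{\left(-4,-3 \right)} \left(-18\right) = \left(-1\right) \left(-4099\right) - \left(6 + 2 \left(-3\right)\right) \left(-18\right) = 4099 - \left(6 - 6\right) \left(-18\right) = 4099 - 0 \left(-18\right) = 4099 - 0 = 4099 + 0 = 4099$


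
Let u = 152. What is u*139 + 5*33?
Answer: 21293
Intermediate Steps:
u*139 + 5*33 = 152*139 + 5*33 = 21128 + 165 = 21293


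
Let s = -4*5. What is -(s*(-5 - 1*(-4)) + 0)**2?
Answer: -400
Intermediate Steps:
s = -20
-(s*(-5 - 1*(-4)) + 0)**2 = -(-20*(-5 - 1*(-4)) + 0)**2 = -(-20*(-5 + 4) + 0)**2 = -(-20*(-1) + 0)**2 = -(20 + 0)**2 = -1*20**2 = -1*400 = -400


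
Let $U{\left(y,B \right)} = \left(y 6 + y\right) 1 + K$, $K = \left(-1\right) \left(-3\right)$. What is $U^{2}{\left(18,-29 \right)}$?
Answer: $16641$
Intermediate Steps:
$K = 3$
$U{\left(y,B \right)} = 3 + 7 y$ ($U{\left(y,B \right)} = \left(y 6 + y\right) 1 + 3 = \left(6 y + y\right) 1 + 3 = 7 y 1 + 3 = 7 y + 3 = 3 + 7 y$)
$U^{2}{\left(18,-29 \right)} = \left(3 + 7 \cdot 18\right)^{2} = \left(3 + 126\right)^{2} = 129^{2} = 16641$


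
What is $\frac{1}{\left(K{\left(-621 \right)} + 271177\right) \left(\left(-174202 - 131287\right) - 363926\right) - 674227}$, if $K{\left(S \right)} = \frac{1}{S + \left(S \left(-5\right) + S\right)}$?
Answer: $- \frac{81}{14703980709347} \approx -5.5087 \cdot 10^{-12}$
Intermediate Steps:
$K{\left(S \right)} = - \frac{1}{3 S}$ ($K{\left(S \right)} = \frac{1}{S + \left(- 5 S + S\right)} = \frac{1}{S - 4 S} = \frac{1}{\left(-3\right) S} = - \frac{1}{3 S}$)
$\frac{1}{\left(K{\left(-621 \right)} + 271177\right) \left(\left(-174202 - 131287\right) - 363926\right) - 674227} = \frac{1}{\left(- \frac{1}{3 \left(-621\right)} + 271177\right) \left(\left(-174202 - 131287\right) - 363926\right) - 674227} = \frac{1}{\left(\left(- \frac{1}{3}\right) \left(- \frac{1}{621}\right) + 271177\right) \left(\left(-174202 - 131287\right) - 363926\right) - 674227} = \frac{1}{\left(\frac{1}{1863} + 271177\right) \left(-305489 - 363926\right) - 674227} = \frac{1}{\frac{505202752}{1863} \left(-669415\right) - 674227} = \frac{1}{- \frac{14703926096960}{81} - 674227} = \frac{1}{- \frac{14703980709347}{81}} = - \frac{81}{14703980709347}$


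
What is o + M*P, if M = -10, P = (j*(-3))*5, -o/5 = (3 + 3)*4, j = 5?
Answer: 630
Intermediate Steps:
o = -120 (o = -5*(3 + 3)*4 = -30*4 = -5*24 = -120)
P = -75 (P = (5*(-3))*5 = -15*5 = -75)
o + M*P = -120 - 10*(-75) = -120 + 750 = 630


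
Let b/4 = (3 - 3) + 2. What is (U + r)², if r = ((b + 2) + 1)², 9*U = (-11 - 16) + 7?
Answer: 1142761/81 ≈ 14108.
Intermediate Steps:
b = 8 (b = 4*((3 - 3) + 2) = 4*(0 + 2) = 4*2 = 8)
U = -20/9 (U = ((-11 - 16) + 7)/9 = (-27 + 7)/9 = (⅑)*(-20) = -20/9 ≈ -2.2222)
r = 121 (r = ((8 + 2) + 1)² = (10 + 1)² = 11² = 121)
(U + r)² = (-20/9 + 121)² = (1069/9)² = 1142761/81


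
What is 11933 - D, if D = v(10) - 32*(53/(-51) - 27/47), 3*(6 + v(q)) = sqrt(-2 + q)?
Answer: 28494007/2397 - 2*sqrt(2)/3 ≈ 11886.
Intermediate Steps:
v(q) = -6 + sqrt(-2 + q)/3
D = 109394/2397 + 2*sqrt(2)/3 (D = (-6 + sqrt(-2 + 10)/3) - 32*(53/(-51) - 27/47) = (-6 + sqrt(8)/3) - 32*(53*(-1/51) - 27*1/47) = (-6 + (2*sqrt(2))/3) - 32*(-53/51 - 27/47) = (-6 + 2*sqrt(2)/3) - 32*(-3868/2397) = (-6 + 2*sqrt(2)/3) + 123776/2397 = 109394/2397 + 2*sqrt(2)/3 ≈ 46.581)
11933 - D = 11933 - (109394/2397 + 2*sqrt(2)/3) = 11933 + (-109394/2397 - 2*sqrt(2)/3) = 28494007/2397 - 2*sqrt(2)/3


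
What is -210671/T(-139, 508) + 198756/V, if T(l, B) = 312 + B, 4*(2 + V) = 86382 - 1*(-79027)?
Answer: -34193274391/135628820 ≈ -252.11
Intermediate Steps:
V = 165401/4 (V = -2 + (86382 - 1*(-79027))/4 = -2 + (86382 + 79027)/4 = -2 + (¼)*165409 = -2 + 165409/4 = 165401/4 ≈ 41350.)
-210671/T(-139, 508) + 198756/V = -210671/(312 + 508) + 198756/(165401/4) = -210671/820 + 198756*(4/165401) = -210671*1/820 + 795024/165401 = -210671/820 + 795024/165401 = -34193274391/135628820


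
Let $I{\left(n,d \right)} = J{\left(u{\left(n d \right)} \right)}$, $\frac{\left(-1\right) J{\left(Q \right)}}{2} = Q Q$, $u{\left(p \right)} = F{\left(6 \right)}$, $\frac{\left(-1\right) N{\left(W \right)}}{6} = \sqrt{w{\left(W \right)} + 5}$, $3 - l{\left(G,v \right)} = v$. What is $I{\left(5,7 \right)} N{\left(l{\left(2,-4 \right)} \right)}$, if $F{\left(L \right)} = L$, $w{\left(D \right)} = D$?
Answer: $864 \sqrt{3} \approx 1496.5$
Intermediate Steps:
$l{\left(G,v \right)} = 3 - v$
$N{\left(W \right)} = - 6 \sqrt{5 + W}$ ($N{\left(W \right)} = - 6 \sqrt{W + 5} = - 6 \sqrt{5 + W}$)
$u{\left(p \right)} = 6$
$J{\left(Q \right)} = - 2 Q^{2}$ ($J{\left(Q \right)} = - 2 Q Q = - 2 Q^{2}$)
$I{\left(n,d \right)} = -72$ ($I{\left(n,d \right)} = - 2 \cdot 6^{2} = \left(-2\right) 36 = -72$)
$I{\left(5,7 \right)} N{\left(l{\left(2,-4 \right)} \right)} = - 72 \left(- 6 \sqrt{5 + \left(3 - -4\right)}\right) = - 72 \left(- 6 \sqrt{5 + \left(3 + 4\right)}\right) = - 72 \left(- 6 \sqrt{5 + 7}\right) = - 72 \left(- 6 \sqrt{12}\right) = - 72 \left(- 6 \cdot 2 \sqrt{3}\right) = - 72 \left(- 12 \sqrt{3}\right) = 864 \sqrt{3}$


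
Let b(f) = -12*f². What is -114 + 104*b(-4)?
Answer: -20082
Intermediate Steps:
-114 + 104*b(-4) = -114 + 104*(-12*(-4)²) = -114 + 104*(-12*16) = -114 + 104*(-192) = -114 - 19968 = -20082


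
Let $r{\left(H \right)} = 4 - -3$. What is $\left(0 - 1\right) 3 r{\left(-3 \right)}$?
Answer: $-21$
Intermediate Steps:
$r{\left(H \right)} = 7$ ($r{\left(H \right)} = 4 + 3 = 7$)
$\left(0 - 1\right) 3 r{\left(-3 \right)} = \left(0 - 1\right) 3 \cdot 7 = \left(-1\right) 3 \cdot 7 = \left(-3\right) 7 = -21$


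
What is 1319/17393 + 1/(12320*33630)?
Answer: 546490207793/7206295588800 ≈ 0.075835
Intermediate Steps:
1319/17393 + 1/(12320*33630) = 1319*(1/17393) + (1/12320)*(1/33630) = 1319/17393 + 1/414321600 = 546490207793/7206295588800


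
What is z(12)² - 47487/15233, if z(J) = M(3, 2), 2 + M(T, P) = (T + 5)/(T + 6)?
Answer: -2323147/1233873 ≈ -1.8828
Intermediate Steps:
M(T, P) = -2 + (5 + T)/(6 + T) (M(T, P) = -2 + (T + 5)/(T + 6) = -2 + (5 + T)/(6 + T))
z(J) = -10/9 (z(J) = (-7 - 1*3)/(6 + 3) = (-7 - 3)/9 = (⅑)*(-10) = -10/9)
z(12)² - 47487/15233 = (-10/9)² - 47487/15233 = 100/81 - 47487*1/15233 = 100/81 - 47487/15233 = -2323147/1233873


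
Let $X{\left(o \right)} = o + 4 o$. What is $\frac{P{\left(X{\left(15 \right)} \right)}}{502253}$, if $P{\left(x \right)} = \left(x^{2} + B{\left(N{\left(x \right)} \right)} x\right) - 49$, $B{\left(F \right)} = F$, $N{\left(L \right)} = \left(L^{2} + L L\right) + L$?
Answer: $\frac{854951}{502253} \approx 1.7022$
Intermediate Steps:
$N{\left(L \right)} = L + 2 L^{2}$ ($N{\left(L \right)} = \left(L^{2} + L^{2}\right) + L = 2 L^{2} + L = L + 2 L^{2}$)
$X{\left(o \right)} = 5 o$
$P{\left(x \right)} = -49 + x^{2} + x^{2} \left(1 + 2 x\right)$ ($P{\left(x \right)} = \left(x^{2} + x \left(1 + 2 x\right) x\right) - 49 = \left(x^{2} + x^{2} \left(1 + 2 x\right)\right) - 49 = -49 + x^{2} + x^{2} \left(1 + 2 x\right)$)
$\frac{P{\left(X{\left(15 \right)} \right)}}{502253} = \frac{-49 + 2 \left(5 \cdot 15\right)^{2} + 2 \left(5 \cdot 15\right)^{3}}{502253} = \left(-49 + 2 \cdot 75^{2} + 2 \cdot 75^{3}\right) \frac{1}{502253} = \left(-49 + 2 \cdot 5625 + 2 \cdot 421875\right) \frac{1}{502253} = \left(-49 + 11250 + 843750\right) \frac{1}{502253} = 854951 \cdot \frac{1}{502253} = \frac{854951}{502253}$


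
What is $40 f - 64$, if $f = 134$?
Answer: $5296$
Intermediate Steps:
$40 f - 64 = 40 \cdot 134 - 64 = 5360 - 64 = 5296$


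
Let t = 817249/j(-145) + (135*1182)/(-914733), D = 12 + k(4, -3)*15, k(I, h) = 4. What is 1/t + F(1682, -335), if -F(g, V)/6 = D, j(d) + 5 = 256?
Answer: -3986794911841/9228698487 ≈ -432.00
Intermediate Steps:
j(d) = 251 (j(d) = -5 + 256 = 251)
D = 72 (D = 12 + 4*15 = 12 + 60 = 72)
F(g, V) = -432 (F(g, V) = -6*72 = -432)
t = 9228698487/2834543 (t = 817249/251 + (135*1182)/(-914733) = 817249*(1/251) + 159570*(-1/914733) = 817249/251 - 1970/11293 = 9228698487/2834543 ≈ 3255.8)
1/t + F(1682, -335) = 1/(9228698487/2834543) - 432 = 2834543/9228698487 - 432 = -3986794911841/9228698487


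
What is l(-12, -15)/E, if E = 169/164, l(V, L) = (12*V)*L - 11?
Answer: 352436/169 ≈ 2085.4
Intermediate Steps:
l(V, L) = -11 + 12*L*V (l(V, L) = 12*L*V - 11 = -11 + 12*L*V)
E = 169/164 (E = 169*(1/164) = 169/164 ≈ 1.0305)
l(-12, -15)/E = (-11 + 12*(-15)*(-12))/(169/164) = (-11 + 2160)*(164/169) = 2149*(164/169) = 352436/169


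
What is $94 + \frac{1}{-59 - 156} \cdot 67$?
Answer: $\frac{20143}{215} \approx 93.688$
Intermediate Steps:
$94 + \frac{1}{-59 - 156} \cdot 67 = 94 + \frac{1}{-215} \cdot 67 = 94 - \frac{67}{215} = \frac{20143}{215}$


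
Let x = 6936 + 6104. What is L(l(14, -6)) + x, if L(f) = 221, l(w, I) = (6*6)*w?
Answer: 13261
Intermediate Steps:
l(w, I) = 36*w
x = 13040
L(l(14, -6)) + x = 221 + 13040 = 13261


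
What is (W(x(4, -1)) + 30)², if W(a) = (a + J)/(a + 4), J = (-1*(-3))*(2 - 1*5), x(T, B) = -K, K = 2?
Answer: 2401/4 ≈ 600.25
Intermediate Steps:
x(T, B) = -2 (x(T, B) = -1*2 = -2)
J = -9 (J = 3*(2 - 5) = 3*(-3) = -9)
W(a) = (-9 + a)/(4 + a) (W(a) = (a - 9)/(a + 4) = (-9 + a)/(4 + a))
(W(x(4, -1)) + 30)² = ((-9 - 2)/(4 - 2) + 30)² = (-11/2 + 30)² = (49/2)² = 2401/4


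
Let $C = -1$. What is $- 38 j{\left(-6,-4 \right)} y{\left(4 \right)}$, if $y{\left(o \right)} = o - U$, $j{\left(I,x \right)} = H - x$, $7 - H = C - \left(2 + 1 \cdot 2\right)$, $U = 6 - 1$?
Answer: $608$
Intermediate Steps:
$U = 5$
$H = 12$ ($H = 7 - \left(-1 - \left(2 + 1 \cdot 2\right)\right) = 7 - \left(-1 - \left(2 + 2\right)\right) = 7 - \left(-1 - 4\right) = 7 - -5 = 7 + 5 = 12$)
$j{\left(I,x \right)} = 12 - x$
$y{\left(o \right)} = -5 + o$ ($y{\left(o \right)} = o - 5 = -5 + o$)
$- 38 j{\left(-6,-4 \right)} y{\left(4 \right)} = - 38 \left(12 - -4\right) \left(-5 + 4\right) = - 38 \left(12 + 4\right) \left(-1\right) = \left(-38\right) 16 \left(-1\right) = \left(-608\right) \left(-1\right) = 608$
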